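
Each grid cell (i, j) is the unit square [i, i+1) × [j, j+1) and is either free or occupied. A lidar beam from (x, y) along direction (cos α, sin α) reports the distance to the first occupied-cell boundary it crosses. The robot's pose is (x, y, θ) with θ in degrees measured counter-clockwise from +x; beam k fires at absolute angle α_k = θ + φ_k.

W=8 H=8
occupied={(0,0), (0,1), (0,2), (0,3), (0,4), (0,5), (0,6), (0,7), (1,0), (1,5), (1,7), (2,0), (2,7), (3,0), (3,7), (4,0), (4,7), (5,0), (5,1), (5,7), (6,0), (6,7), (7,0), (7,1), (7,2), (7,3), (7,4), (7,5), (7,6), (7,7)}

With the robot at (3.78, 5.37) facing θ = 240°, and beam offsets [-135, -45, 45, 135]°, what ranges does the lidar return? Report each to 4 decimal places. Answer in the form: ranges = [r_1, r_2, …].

beam 1: φ=-135°, α=105°
  cosα=-0.2588 sinα=0.9659 | (3,5) | tMaxX 3.0137 tMaxY 0.6522 | tΔX 3.8637 tΔY 1.0353
    t=0.6522 [y] (3,6)
    t=1.6875 [y] (3,7) — stop
  → r_1 = 1.6875
beam 2: φ=-45°, α=195°
  cosα=-0.9659 sinα=-0.2588 | (3,5) | tMaxX 0.8075 tMaxY 1.4296 | tΔX 1.0353 tΔY 3.8637
    t=0.8075 [x] (2,5)
    t=1.4296 [y] (2,4)
    t=1.8428 [x] (1,4)
    t=2.8781 [x] (0,4) — stop
  → r_2 = 2.8781
beam 3: φ=45°, α=285°
  cosα=0.2588 sinα=-0.9659 | (3,5) | tMaxX 0.8500 tMaxY 0.3831 | tΔX 3.8637 tΔY 1.0353
    t=0.3831 [y] (3,4)
    t=0.8500 [x] (4,4)
    t=1.4183 [y] (4,3)
    t=2.4536 [y] (4,2)
    t=3.4889 [y] (4,1)
    t=4.5242 [y] (4,0) — stop
  → r_3 = 4.5242
beam 4: φ=135°, α=15°
  cosα=0.9659 sinα=0.2588 | (3,5) | tMaxX 0.2278 tMaxY 2.4341 | tΔX 1.0353 tΔY 3.8637
    t=0.2278 [x] (4,5)
    t=1.2630 [x] (5,5)
    t=2.2983 [x] (6,5)
    t=2.4341 [y] (6,6)
    t=3.3336 [x] (7,6) — stop
  → r_4 = 3.3336

ranges = [1.6875, 2.8781, 4.5242, 3.3336]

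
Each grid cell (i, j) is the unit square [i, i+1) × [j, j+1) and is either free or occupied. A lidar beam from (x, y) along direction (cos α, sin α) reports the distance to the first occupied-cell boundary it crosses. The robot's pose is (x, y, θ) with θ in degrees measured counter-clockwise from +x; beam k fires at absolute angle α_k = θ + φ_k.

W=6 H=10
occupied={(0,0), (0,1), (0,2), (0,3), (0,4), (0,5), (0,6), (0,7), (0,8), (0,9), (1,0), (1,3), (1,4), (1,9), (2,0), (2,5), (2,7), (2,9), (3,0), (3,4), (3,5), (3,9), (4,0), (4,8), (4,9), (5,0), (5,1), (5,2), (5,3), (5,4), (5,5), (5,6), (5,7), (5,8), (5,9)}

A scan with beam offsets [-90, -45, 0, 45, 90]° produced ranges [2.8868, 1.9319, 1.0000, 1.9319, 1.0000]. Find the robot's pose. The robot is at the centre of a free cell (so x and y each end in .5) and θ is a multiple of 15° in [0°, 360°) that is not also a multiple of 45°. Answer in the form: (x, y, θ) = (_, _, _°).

Candidates: 25 free-cell centres × 16 headings = 400 poses. Raycast each; keep the one whose scan matches to 4 dp.
  (3.5, 6.5, 210°): beam 1 = 1.0000 ≠ 2.8868 ✗
  (1.5, 5.5, 195°): beam 1 = 1.9319 ≠ 2.8868 ✗
  (1.5, 8.5, 195°): beam 1 = 0.5176 ≠ 2.8868 ✗
  (4.5, 5.5, 330°): beam 1 = 1.0000 ≠ 2.8868 ✗
  (2.5, 1.5, 195°): beam 1 = 1.9319 ≠ 2.8868 ✗
  …
  (4.5, 6.5, 210°): r_1=2.8868, r_2=1.9319, r_3=1.0000, r_4=1.9319, r_5=1.0000 — all match ✓
Unique over the lattice → pose = (4.5, 6.5, 210°).

(x, y, θ) = (4.5, 6.5, 210°)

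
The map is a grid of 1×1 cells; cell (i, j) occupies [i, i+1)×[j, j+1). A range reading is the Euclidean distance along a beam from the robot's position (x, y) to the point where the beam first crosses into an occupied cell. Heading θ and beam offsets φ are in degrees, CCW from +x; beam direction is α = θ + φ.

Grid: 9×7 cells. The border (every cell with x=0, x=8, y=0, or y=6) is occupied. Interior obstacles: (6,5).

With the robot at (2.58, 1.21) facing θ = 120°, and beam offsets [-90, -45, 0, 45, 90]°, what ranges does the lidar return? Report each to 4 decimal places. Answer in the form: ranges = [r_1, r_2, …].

ranges = [6.2585, 4.9590, 3.1600, 1.6357, 0.4200]

beam 1: φ=-90°, α=30°
  direction (0.8660, 0.5000); cell (2,1); t to first gridline: x 0.4850, y 1.5800 (then +1.1547 / +2.0000)
    (3,1) via x @ 0.4850
    (3,2) via y @ 1.5800
    (4,2) via x @ 1.6397
    (5,2) via x @ 2.7944
    (5,3) via y @ 3.5800
    (6,3) via x @ 3.9491
    (7,3) via x @ 5.1038
    (7,4) via y @ 5.5800
    (8,4) via x @ 6.2585  # hit
  → r_1 = 6.2585
beam 2: φ=-45°, α=75°
  direction (0.2588, 0.9659); cell (2,1); t to first gridline: x 1.6228, y 0.8179 (then +3.8637 / +1.0353)
    (2,2) via y @ 0.8179
    (3,2) via x @ 1.6228
    (3,3) via y @ 1.8531
    (3,4) via y @ 2.8884
    (3,5) via y @ 3.9237
    (3,6) via y @ 4.9590  # hit
  → r_2 = 4.9590
beam 3: φ=0°, α=120°
  direction (-0.5000, 0.8660); cell (2,1); t to first gridline: x 1.1600, y 0.9122 (then +2.0000 / +1.1547)
    (2,2) via y @ 0.9122
    (1,2) via x @ 1.1600
    (1,3) via y @ 2.0669
    (0,3) via x @ 3.1600  # hit
  → r_3 = 3.1600
beam 4: φ=45°, α=165°
  direction (-0.9659, 0.2588); cell (2,1); t to first gridline: x 0.6005, y 3.0523 (then +1.0353 / +3.8637)
    (1,1) via x @ 0.6005
    (0,1) via x @ 1.6357  # hit
  → r_4 = 1.6357
beam 5: φ=90°, α=210°
  direction (-0.8660, -0.5000); cell (2,1); t to first gridline: x 0.6697, y 0.4200 (then +1.1547 / +2.0000)
    (2,0) via y @ 0.4200  # hit
  → r_5 = 0.4200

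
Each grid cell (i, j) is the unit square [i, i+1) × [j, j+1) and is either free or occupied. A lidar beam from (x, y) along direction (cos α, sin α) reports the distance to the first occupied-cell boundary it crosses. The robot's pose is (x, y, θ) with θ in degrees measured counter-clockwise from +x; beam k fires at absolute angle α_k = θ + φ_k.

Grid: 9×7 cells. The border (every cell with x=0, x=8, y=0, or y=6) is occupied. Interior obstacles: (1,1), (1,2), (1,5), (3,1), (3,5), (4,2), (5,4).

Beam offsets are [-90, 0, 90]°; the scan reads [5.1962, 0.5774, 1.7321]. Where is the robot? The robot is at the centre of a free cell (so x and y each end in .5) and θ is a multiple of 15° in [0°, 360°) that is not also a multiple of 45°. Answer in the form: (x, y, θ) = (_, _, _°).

The pose lattice has 28·16 = 448 candidates. Test each by forward raycasting.
  (6.5, 1.5, 255°): beam 1 = 1.9319 ≠ 5.1962 ✗
  (5.5, 2.5, 345°): beam 1 = 1.5529 ≠ 5.1962 ✗
  (4.5, 4.5, 330°): beam 1 = 2.8868 ≠ 5.1962 ✗
  …
  (3.5, 4.5, 60°): r_1=5.1962, r_2=0.5774, r_3=1.7321 — all match ✓
No second candidate reproduces the full scan.

(x, y, θ) = (3.5, 4.5, 60°)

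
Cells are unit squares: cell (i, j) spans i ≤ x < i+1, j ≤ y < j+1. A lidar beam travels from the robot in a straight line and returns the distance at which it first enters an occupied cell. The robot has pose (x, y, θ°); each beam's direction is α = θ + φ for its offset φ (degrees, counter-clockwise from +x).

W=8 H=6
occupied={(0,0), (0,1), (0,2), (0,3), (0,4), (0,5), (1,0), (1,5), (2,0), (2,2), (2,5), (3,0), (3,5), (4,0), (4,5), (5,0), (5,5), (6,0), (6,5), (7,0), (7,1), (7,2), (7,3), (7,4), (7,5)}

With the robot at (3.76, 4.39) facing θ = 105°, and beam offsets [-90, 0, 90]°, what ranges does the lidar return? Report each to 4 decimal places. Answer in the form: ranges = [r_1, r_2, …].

beam 1: φ=-90°, α=15°
  cosα=0.9659 sinα=0.2588 | (3,4) | tMaxX 0.2485 tMaxY 2.3569 | tΔX 1.0353 tΔY 3.8637
    t=0.2485 [x] (4,4)
    t=1.2837 [x] (5,4)
    t=2.3190 [x] (6,4)
    t=2.3569 [y] (6,5) — stop
  → r_1 = 2.3569
beam 2: φ=0°, α=105°
  cosα=-0.2588 sinα=0.9659 | (3,4) | tMaxX 2.9364 tMaxY 0.6315 | tΔX 3.8637 tΔY 1.0353
    t=0.6315 [y] (3,5) — stop
  → r_2 = 0.6315
beam 3: φ=90°, α=195°
  cosα=-0.9659 sinα=-0.2588 | (3,4) | tMaxX 0.7868 tMaxY 1.5068 | tΔX 1.0353 tΔY 3.8637
    t=0.7868 [x] (2,4)
    t=1.5068 [y] (2,3)
    t=1.8221 [x] (1,3)
    t=2.8574 [x] (0,3) — stop
  → r_3 = 2.8574

ranges = [2.3569, 0.6315, 2.8574]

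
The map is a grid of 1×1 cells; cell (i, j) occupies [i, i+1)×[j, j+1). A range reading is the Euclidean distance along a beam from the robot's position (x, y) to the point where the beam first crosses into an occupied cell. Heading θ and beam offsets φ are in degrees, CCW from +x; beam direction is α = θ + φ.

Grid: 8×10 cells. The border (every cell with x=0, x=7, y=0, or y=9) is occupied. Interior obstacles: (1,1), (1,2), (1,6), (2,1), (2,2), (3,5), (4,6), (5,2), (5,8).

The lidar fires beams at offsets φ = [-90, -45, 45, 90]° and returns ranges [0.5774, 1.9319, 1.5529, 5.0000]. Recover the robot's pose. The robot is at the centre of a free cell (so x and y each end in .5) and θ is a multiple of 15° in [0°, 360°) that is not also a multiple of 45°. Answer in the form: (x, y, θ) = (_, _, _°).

Candidates: 39 free-cell centres × 16 headings = 624 poses. Raycast each; keep the one whose scan matches to 4 dp.
  (2.5, 8.5, 285°): beam 1 = 1.5529 ≠ 0.5774 ✗
  (2.5, 4.5, 210°): beam 1 = 1.7321 ≠ 0.5774 ✗
  (4.5, 5.5, 285°): beam 1 = 0.5176 ≠ 0.5774 ✗
  …
  (4.5, 8.5, 210°): r_1=0.5774, r_2=1.9319, r_3=1.5529, r_4=5.0000 — all match ✓
Only this pose fits every beam.

(x, y, θ) = (4.5, 8.5, 210°)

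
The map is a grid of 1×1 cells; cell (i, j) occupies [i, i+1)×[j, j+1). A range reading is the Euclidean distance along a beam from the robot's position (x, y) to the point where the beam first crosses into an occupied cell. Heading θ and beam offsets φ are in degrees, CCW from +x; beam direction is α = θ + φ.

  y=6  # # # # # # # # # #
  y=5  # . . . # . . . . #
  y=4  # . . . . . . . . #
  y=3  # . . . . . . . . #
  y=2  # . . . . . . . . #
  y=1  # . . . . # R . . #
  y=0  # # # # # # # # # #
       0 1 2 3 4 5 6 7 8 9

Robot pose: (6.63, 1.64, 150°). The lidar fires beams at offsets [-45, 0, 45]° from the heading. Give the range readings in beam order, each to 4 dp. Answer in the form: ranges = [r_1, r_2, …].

ranges = [4.5138, 6.5010, 0.6522]

beam 1: φ=-45°, α=105°
  direction (-0.2588, 0.9659); cell (6,1); t to first gridline: x 2.4341, y 0.3727 (then +3.8637 / +1.0353)
    (6,2) via y @ 0.3727
    (6,3) via y @ 1.4080
    (5,3) via x @ 2.4341
    (5,4) via y @ 2.4433
    (5,5) via y @ 3.4785
    (5,6) via y @ 4.5138  # hit
  → r_1 = 4.5138
beam 2: φ=0°, α=150°
  direction (-0.8660, 0.5000); cell (6,1); t to first gridline: x 0.7275, y 0.7200 (then +1.1547 / +2.0000)
    (6,2) via y @ 0.7200
    (5,2) via x @ 0.7275
    (4,2) via x @ 1.8822
    (4,3) via y @ 2.7200
    (3,3) via x @ 3.0369
    (2,3) via x @ 4.1916
    (2,4) via y @ 4.7200
    (1,4) via x @ 5.3463
    (0,4) via x @ 6.5010  # hit
  → r_2 = 6.5010
beam 3: φ=45°, α=195°
  direction (-0.9659, -0.2588); cell (6,1); t to first gridline: x 0.6522, y 2.4728 (then +1.0353 / +3.8637)
    (5,1) via x @ 0.6522  # hit
  → r_3 = 0.6522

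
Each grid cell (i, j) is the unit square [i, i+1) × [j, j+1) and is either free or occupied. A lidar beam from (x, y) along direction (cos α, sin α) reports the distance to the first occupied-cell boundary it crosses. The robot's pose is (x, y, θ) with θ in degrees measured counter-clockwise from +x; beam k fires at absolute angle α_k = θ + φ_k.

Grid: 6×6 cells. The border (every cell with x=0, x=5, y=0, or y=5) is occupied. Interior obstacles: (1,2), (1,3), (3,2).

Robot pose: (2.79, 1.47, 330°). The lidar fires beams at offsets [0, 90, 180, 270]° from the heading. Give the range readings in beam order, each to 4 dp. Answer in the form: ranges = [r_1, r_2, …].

beam 1: φ=0°, α=330°
  direction (0.8660, -0.5000); cell (2,1); t to first gridline: x 0.2425, y 0.9400 (then +1.1547 / +2.0000)
    (3,1) via x @ 0.2425
    (3,0) via y @ 0.9400  # hit
  → r_1 = 0.9400
beam 2: φ=90°, α=60°
  direction (0.5000, 0.8660); cell (2,1); t to first gridline: x 0.4200, y 0.6120 (then +2.0000 / +1.1547)
    (3,1) via x @ 0.4200
    (3,2) via y @ 0.6120  # hit
  → r_2 = 0.6120
beam 3: φ=180°, α=150°
  direction (-0.8660, 0.5000); cell (2,1); t to first gridline: x 0.9122, y 1.0600 (then +1.1547 / +2.0000)
    (1,1) via x @ 0.9122
    (1,2) via y @ 1.0600  # hit
  → r_3 = 1.0600
beam 4: φ=270°, α=240°
  direction (-0.5000, -0.8660); cell (2,1); t to first gridline: x 1.5800, y 0.5427 (then +2.0000 / +1.1547)
    (2,0) via y @ 0.5427  # hit
  → r_4 = 0.5427

ranges = [0.9400, 0.6120, 1.0600, 0.5427]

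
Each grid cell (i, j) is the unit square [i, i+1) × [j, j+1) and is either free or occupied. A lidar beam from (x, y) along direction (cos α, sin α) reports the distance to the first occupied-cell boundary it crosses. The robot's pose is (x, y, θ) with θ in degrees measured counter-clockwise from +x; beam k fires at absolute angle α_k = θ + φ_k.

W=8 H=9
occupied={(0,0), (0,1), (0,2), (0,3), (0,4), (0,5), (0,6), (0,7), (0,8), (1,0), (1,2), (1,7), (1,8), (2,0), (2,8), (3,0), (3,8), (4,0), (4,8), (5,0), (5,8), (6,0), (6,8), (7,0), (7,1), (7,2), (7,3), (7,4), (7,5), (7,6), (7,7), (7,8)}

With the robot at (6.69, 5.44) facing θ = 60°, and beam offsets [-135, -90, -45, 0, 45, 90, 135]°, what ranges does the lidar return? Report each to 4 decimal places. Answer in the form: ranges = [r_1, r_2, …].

beam 1: φ=-135°, α=285°
  cosα=0.2588 sinα=-0.9659 | (6,5) | tMaxX 1.1977 tMaxY 0.4555 | tΔX 3.8637 tΔY 1.0353
    t=0.4555 [y] (6,4)
    t=1.1977 [x] (7,4) — stop
  → r_1 = 1.1977
beam 2: φ=-90°, α=330°
  cosα=0.8660 sinα=-0.5000 | (6,5) | tMaxX 0.3580 tMaxY 0.8800 | tΔX 1.1547 tΔY 2.0000
    t=0.3580 [x] (7,5) — stop
  → r_2 = 0.3580
beam 3: φ=-45°, α=15°
  cosα=0.9659 sinα=0.2588 | (6,5) | tMaxX 0.3209 tMaxY 2.1637 | tΔX 1.0353 tΔY 3.8637
    t=0.3209 [x] (7,5) — stop
  → r_3 = 0.3209
beam 4: φ=0°, α=60°
  cosα=0.5000 sinα=0.8660 | (6,5) | tMaxX 0.6200 tMaxY 0.6466 | tΔX 2.0000 tΔY 1.1547
    t=0.6200 [x] (7,5) — stop
  → r_4 = 0.6200
beam 5: φ=45°, α=105°
  cosα=-0.2588 sinα=0.9659 | (6,5) | tMaxX 2.6660 tMaxY 0.5798 | tΔX 3.8637 tΔY 1.0353
    t=0.5798 [y] (6,6)
    t=1.6150 [y] (6,7)
    t=2.6503 [y] (6,8) — stop
  → r_5 = 2.6503
beam 6: φ=90°, α=150°
  cosα=-0.8660 sinα=0.5000 | (6,5) | tMaxX 0.7967 tMaxY 1.1200 | tΔX 1.1547 tΔY 2.0000
    t=0.7967 [x] (5,5)
    t=1.1200 [y] (5,6)
    t=1.9514 [x] (4,6)
    t=3.1061 [x] (3,6)
    t=3.1200 [y] (3,7)
    t=4.2608 [x] (2,7)
    t=5.1200 [y] (2,8) — stop
  → r_6 = 5.1200
beam 7: φ=135°, α=195°
  cosα=-0.9659 sinα=-0.2588 | (6,5) | tMaxX 0.7143 tMaxY 1.7000 | tΔX 1.0353 tΔY 3.8637
    t=0.7143 [x] (5,5)
    t=1.7000 [y] (5,4)
    t=1.7496 [x] (4,4)
    t=2.7849 [x] (3,4)
    t=3.8202 [x] (2,4)
    t=4.8554 [x] (1,4)
    t=5.5637 [y] (1,3)
    t=5.8907 [x] (0,3) — stop
  → r_7 = 5.8907

ranges = [1.1977, 0.3580, 0.3209, 0.6200, 2.6503, 5.1200, 5.8907]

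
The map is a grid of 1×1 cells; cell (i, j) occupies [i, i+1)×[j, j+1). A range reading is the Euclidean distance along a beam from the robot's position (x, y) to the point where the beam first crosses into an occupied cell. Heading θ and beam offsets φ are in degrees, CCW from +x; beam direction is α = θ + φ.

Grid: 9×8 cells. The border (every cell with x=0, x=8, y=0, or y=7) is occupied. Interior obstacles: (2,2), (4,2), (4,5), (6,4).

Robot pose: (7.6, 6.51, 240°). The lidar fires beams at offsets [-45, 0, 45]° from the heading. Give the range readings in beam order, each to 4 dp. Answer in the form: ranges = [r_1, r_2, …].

ranges = [2.6917, 1.7436, 1.5455]

beam 1: φ=-45°, α=195°
  dir = (cos 195°, sin 195°) = (-0.9659, -0.2588); from cell (7,6)
  next x-line at t=0.6212, next y-line at t=1.9705; Δt_x=1.0353, Δt_y=3.8637
    x: enter (6,6) at t=0.6212
    x: enter (5,6) at t=1.6564
    y: enter (5,5) at t=1.9705
    x: enter (4,5) at t=2.6917 ← occupied
  → r_1 = 2.6917
beam 2: φ=0°, α=240°
  dir = (cos 240°, sin 240°) = (-0.5000, -0.8660); from cell (7,6)
  next x-line at t=1.2000, next y-line at t=0.5889; Δt_x=2.0000, Δt_y=1.1547
    y: enter (7,5) at t=0.5889
    x: enter (6,5) at t=1.2000
    y: enter (6,4) at t=1.7436 ← occupied
  → r_2 = 1.7436
beam 3: φ=45°, α=285°
  dir = (cos 285°, sin 285°) = (0.2588, -0.9659); from cell (7,6)
  next x-line at t=1.5455, next y-line at t=0.5280; Δt_x=3.8637, Δt_y=1.0353
    y: enter (7,5) at t=0.5280
    x: enter (8,5) at t=1.5455 ← occupied
  → r_3 = 1.5455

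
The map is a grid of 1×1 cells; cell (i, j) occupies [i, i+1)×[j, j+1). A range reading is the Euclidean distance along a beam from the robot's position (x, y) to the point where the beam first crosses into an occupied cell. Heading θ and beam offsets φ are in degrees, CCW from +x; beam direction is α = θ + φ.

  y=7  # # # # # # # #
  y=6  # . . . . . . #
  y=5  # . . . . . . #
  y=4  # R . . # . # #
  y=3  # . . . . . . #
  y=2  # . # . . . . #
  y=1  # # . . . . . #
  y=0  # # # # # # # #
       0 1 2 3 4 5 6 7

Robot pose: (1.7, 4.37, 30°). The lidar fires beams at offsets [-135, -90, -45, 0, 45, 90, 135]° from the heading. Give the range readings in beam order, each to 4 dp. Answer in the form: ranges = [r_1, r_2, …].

ranges = [2.4536, 1.5819, 5.4870, 5.2600, 2.7228, 1.4000, 0.7247]

beam 1: φ=-135°, α=255°
  d=(-0.2588,-0.9659)  start (1,4)  tX=2.7046 tY=0.3831  stride 1/|dx|=3.8637 1/|dy|=1.0353
    cross y-line → (1,3), t=0.3831
    cross y-line → (1,2), t=1.4183
    cross y-line → (1,1), t=2.4536 (wall)
  → r_1 = 2.4536
beam 2: φ=-90°, α=300°
  d=(0.5000,-0.8660)  start (1,4)  tX=0.6000 tY=0.4272  stride 1/|dx|=2.0000 1/|dy|=1.1547
    cross y-line → (1,3), t=0.4272
    cross x-line → (2,3), t=0.6000
    cross y-line → (2,2), t=1.5819 (wall)
  → r_2 = 1.5819
beam 3: φ=-45°, α=345°
  d=(0.9659,-0.2588)  start (1,4)  tX=0.3106 tY=1.4296  stride 1/|dx|=1.0353 1/|dy|=3.8637
    cross x-line → (2,4), t=0.3106
    cross x-line → (3,4), t=1.3459
    cross y-line → (3,3), t=1.4296
    cross x-line → (4,3), t=2.3811
    cross x-line → (5,3), t=3.4164
    cross x-line → (6,3), t=4.4517
    cross y-line → (6,2), t=5.2933
    cross x-line → (7,2), t=5.4870 (wall)
  → r_3 = 5.4870
beam 4: φ=0°, α=30°
  d=(0.8660,0.5000)  start (1,4)  tX=0.3464 tY=1.2600  stride 1/|dx|=1.1547 1/|dy|=2.0000
    cross x-line → (2,4), t=0.3464
    cross y-line → (2,5), t=1.2600
    cross x-line → (3,5), t=1.5011
    cross x-line → (4,5), t=2.6558
    cross y-line → (4,6), t=3.2600
    cross x-line → (5,6), t=3.8105
    cross x-line → (6,6), t=4.9652
    cross y-line → (6,7), t=5.2600 (wall)
  → r_4 = 5.2600
beam 5: φ=45°, α=75°
  d=(0.2588,0.9659)  start (1,4)  tX=1.1591 tY=0.6522  stride 1/|dx|=3.8637 1/|dy|=1.0353
    cross y-line → (1,5), t=0.6522
    cross x-line → (2,5), t=1.1591
    cross y-line → (2,6), t=1.6875
    cross y-line → (2,7), t=2.7228 (wall)
  → r_5 = 2.7228
beam 6: φ=90°, α=120°
  d=(-0.5000,0.8660)  start (1,4)  tX=1.4000 tY=0.7275  stride 1/|dx|=2.0000 1/|dy|=1.1547
    cross y-line → (1,5), t=0.7275
    cross x-line → (0,5), t=1.4000 (wall)
  → r_6 = 1.4000
beam 7: φ=135°, α=165°
  d=(-0.9659,0.2588)  start (1,4)  tX=0.7247 tY=2.4341  stride 1/|dx|=1.0353 1/|dy|=3.8637
    cross x-line → (0,4), t=0.7247 (wall)
  → r_7 = 0.7247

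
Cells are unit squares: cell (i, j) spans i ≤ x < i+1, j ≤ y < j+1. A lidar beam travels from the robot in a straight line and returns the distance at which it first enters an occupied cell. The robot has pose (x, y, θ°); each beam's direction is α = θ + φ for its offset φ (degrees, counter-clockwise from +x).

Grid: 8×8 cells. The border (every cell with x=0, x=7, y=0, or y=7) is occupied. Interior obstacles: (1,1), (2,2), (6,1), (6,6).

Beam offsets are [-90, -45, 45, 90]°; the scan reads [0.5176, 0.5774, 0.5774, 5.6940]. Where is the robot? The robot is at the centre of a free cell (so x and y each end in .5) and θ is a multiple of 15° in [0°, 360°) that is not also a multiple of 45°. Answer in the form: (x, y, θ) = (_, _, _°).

(x, y, θ) = (6.5, 5.5, 75°)

The pose lattice has 32·16 = 512 candidates. Test each by forward raycasting.
  (5.5, 6.5, 120°): beam 1 = 0.5774 ≠ 0.5176 ✗
  (2.5, 6.5, 255°): beam 1 = 1.5529 ≠ 0.5176 ✗
  (1.5, 3.5, 105°): beam 1 = 5.6940 ≠ 0.5176 ✗
  (1.5, 6.5, 210°): beam 1 = 0.5774 ≠ 0.5176 ✗
  (1.5, 3.5, 15°): beam 1 = 1.5529 ≠ 0.5176 ✗
  …
  (6.5, 5.5, 75°): r_1=0.5176, r_2=0.5774, r_3=0.5774, r_4=5.6940 — all match ✓
No second candidate reproduces the full scan.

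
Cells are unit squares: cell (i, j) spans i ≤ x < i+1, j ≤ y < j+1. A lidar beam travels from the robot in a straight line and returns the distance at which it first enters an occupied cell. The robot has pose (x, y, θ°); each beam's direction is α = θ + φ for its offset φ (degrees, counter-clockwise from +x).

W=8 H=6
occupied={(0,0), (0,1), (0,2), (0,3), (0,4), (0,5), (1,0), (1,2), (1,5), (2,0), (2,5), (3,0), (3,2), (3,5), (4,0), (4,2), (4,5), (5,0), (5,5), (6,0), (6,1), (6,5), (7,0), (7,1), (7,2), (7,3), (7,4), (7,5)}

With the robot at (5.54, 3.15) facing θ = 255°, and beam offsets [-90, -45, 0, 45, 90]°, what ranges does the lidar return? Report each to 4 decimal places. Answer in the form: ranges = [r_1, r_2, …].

beam 1: φ=-90°, α=165°
  cosα=-0.9659 sinα=0.2588 | (5,3) | tMaxX 0.5590 tMaxY 3.2841 | tΔX 1.0353 tΔY 3.8637
    t=0.5590 [x] (4,3)
    t=1.5943 [x] (3,3)
    t=2.6296 [x] (2,3)
    t=3.2841 [y] (2,4)
    t=3.6649 [x] (1,4)
    t=4.7002 [x] (0,4) — stop
  → r_1 = 4.7002
beam 2: φ=-45°, α=210°
  cosα=-0.8660 sinα=-0.5000 | (5,3) | tMaxX 0.6235 tMaxY 0.3000 | tΔX 1.1547 tΔY 2.0000
    t=0.3000 [y] (5,2)
    t=0.6235 [x] (4,2) — stop
  → r_2 = 0.6235
beam 3: φ=0°, α=255°
  cosα=-0.2588 sinα=-0.9659 | (5,3) | tMaxX 2.0864 tMaxY 0.1553 | tΔX 3.8637 tΔY 1.0353
    t=0.1553 [y] (5,2)
    t=1.1906 [y] (5,1)
    t=2.0864 [x] (4,1)
    t=2.2258 [y] (4,0) — stop
  → r_3 = 2.2258
beam 4: φ=45°, α=300°
  cosα=0.5000 sinα=-0.8660 | (5,3) | tMaxX 0.9200 tMaxY 0.1732 | tΔX 2.0000 tΔY 1.1547
    t=0.1732 [y] (5,2)
    t=0.9200 [x] (6,2)
    t=1.3279 [y] (6,1) — stop
  → r_4 = 1.3279
beam 5: φ=90°, α=345°
  cosα=0.9659 sinα=-0.2588 | (5,3) | tMaxX 0.4762 tMaxY 0.5796 | tΔX 1.0353 tΔY 3.8637
    t=0.4762 [x] (6,3)
    t=0.5796 [y] (6,2)
    t=1.5115 [x] (7,2) — stop
  → r_5 = 1.5115

ranges = [4.7002, 0.6235, 2.2258, 1.3279, 1.5115]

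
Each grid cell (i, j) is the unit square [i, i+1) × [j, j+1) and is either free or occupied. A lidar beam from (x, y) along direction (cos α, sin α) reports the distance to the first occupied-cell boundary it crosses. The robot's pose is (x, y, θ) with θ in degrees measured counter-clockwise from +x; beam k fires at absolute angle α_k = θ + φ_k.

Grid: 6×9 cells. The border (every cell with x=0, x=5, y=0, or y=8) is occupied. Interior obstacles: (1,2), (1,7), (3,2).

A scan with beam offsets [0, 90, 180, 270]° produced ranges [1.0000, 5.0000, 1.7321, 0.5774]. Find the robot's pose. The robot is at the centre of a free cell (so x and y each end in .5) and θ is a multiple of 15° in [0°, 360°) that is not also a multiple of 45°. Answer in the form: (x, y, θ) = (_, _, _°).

The pose lattice has 25·16 = 400 candidates. Test each by forward raycasting.
  (3.5, 6.5, 75°): beam 1 = 1.5529 ≠ 1.0000 ✗
  (3.5, 4.5, 345°): beam 1 = 1.5529 ≠ 1.0000 ✗
  (1.5, 5.5, 345°): beam 1 = 3.6235 ≠ 1.0000 ✗
  (3.5, 4.5, 300°): beam 1 = 3.0000 ≠ 1.0000 ✗
  …
  (3.5, 7.5, 150°): r_1=1.0000, r_2=5.0000, r_3=1.7321, r_4=0.5774 — all match ✓
Only this pose fits every beam.

(x, y, θ) = (3.5, 7.5, 150°)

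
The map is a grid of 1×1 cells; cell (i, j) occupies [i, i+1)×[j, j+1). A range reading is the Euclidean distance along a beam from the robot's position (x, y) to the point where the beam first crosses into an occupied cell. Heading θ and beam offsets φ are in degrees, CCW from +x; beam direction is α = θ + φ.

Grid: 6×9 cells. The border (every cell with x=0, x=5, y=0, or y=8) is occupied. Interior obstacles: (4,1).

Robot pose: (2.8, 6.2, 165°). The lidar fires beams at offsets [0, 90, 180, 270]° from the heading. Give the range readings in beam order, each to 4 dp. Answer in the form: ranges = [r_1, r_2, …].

beam 1: φ=0°, α=165°
  d=(-0.9659,0.2588)  start (2,6)  tX=0.8282 tY=3.0910  stride 1/|dx|=1.0353 1/|dy|=3.8637
    cross x-line → (1,6), t=0.8282
    cross x-line → (0,6), t=1.8635 (wall)
  → r_1 = 1.8635
beam 2: φ=90°, α=255°
  d=(-0.2588,-0.9659)  start (2,6)  tX=3.0910 tY=0.2071  stride 1/|dx|=3.8637 1/|dy|=1.0353
    cross y-line → (2,5), t=0.2071
    cross y-line → (2,4), t=1.2423
    cross y-line → (2,3), t=2.2776
    cross x-line → (1,3), t=3.0910
    cross y-line → (1,2), t=3.3129
    cross y-line → (1,1), t=4.3482
    cross y-line → (1,0), t=5.3834 (wall)
  → r_2 = 5.3834
beam 3: φ=180°, α=345°
  d=(0.9659,-0.2588)  start (2,6)  tX=0.2071 tY=0.7727  stride 1/|dx|=1.0353 1/|dy|=3.8637
    cross x-line → (3,6), t=0.2071
    cross y-line → (3,5), t=0.7727
    cross x-line → (4,5), t=1.2423
    cross x-line → (5,5), t=2.2776 (wall)
  → r_3 = 2.2776
beam 4: φ=270°, α=75°
  d=(0.2588,0.9659)  start (2,6)  tX=0.7727 tY=0.8282  stride 1/|dx|=3.8637 1/|dy|=1.0353
    cross x-line → (3,6), t=0.7727
    cross y-line → (3,7), t=0.8282
    cross y-line → (3,8), t=1.8635 (wall)
  → r_4 = 1.8635

ranges = [1.8635, 5.3834, 2.2776, 1.8635]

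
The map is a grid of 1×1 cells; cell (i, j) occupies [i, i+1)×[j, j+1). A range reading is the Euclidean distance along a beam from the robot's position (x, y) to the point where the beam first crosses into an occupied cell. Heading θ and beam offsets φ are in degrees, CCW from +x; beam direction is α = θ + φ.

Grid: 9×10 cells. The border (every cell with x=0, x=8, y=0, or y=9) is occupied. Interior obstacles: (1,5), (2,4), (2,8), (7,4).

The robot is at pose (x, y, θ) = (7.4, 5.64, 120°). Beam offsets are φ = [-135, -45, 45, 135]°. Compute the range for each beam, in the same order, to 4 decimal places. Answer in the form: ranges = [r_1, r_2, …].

beam 1: φ=-135°, α=345°
  direction (0.9659, -0.2588); cell (7,5); t to first gridline: x 0.6212, y 2.4728 (then +1.0353 / +3.8637)
    (8,5) via x @ 0.6212  # hit
  → r_1 = 0.6212
beam 2: φ=-45°, α=75°
  direction (0.2588, 0.9659); cell (7,5); t to first gridline: x 2.3182, y 0.3727 (then +3.8637 / +1.0353)
    (7,6) via y @ 0.3727
    (7,7) via y @ 1.4080
    (8,7) via x @ 2.3182  # hit
  → r_2 = 2.3182
beam 3: φ=45°, α=165°
  direction (-0.9659, 0.2588); cell (7,5); t to first gridline: x 0.4141, y 1.3909 (then +1.0353 / +3.8637)
    (6,5) via x @ 0.4141
    (6,6) via y @ 1.3909
    (5,6) via x @ 1.4494
    (4,6) via x @ 2.4847
    (3,6) via x @ 3.5199
    (2,6) via x @ 4.5552
    (2,7) via y @ 5.2546
    (1,7) via x @ 5.5905
    (0,7) via x @ 6.6258  # hit
  → r_3 = 6.6258
beam 4: φ=135°, α=255°
  direction (-0.2588, -0.9659); cell (7,5); t to first gridline: x 1.5455, y 0.6626 (then +3.8637 / +1.0353)
    (7,4) via y @ 0.6626  # hit
  → r_4 = 0.6626

ranges = [0.6212, 2.3182, 6.6258, 0.6626]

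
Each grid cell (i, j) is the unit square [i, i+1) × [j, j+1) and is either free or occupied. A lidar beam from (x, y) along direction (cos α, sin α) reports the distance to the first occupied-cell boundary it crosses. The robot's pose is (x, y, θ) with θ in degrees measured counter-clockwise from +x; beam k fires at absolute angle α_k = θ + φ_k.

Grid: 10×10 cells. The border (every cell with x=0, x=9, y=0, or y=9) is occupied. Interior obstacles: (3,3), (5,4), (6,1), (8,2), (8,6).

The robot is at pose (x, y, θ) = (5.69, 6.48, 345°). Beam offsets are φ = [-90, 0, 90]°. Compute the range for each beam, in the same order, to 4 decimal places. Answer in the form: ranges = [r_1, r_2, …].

ranges = [1.5322, 3.4268, 2.6089]

beam 1: φ=-90°, α=255°
  cosα=-0.2588 sinα=-0.9659 | (5,6) | tMaxX 2.6660 tMaxY 0.4969 | tΔX 3.8637 tΔY 1.0353
    t=0.4969 [y] (5,5)
    t=1.5322 [y] (5,4) — stop
  → r_1 = 1.5322
beam 2: φ=0°, α=345°
  cosα=0.9659 sinα=-0.2588 | (5,6) | tMaxX 0.3209 tMaxY 1.8546 | tΔX 1.0353 tΔY 3.8637
    t=0.3209 [x] (6,6)
    t=1.3562 [x] (7,6)
    t=1.8546 [y] (7,5)
    t=2.3915 [x] (8,5)
    t=3.4268 [x] (9,5) — stop
  → r_2 = 3.4268
beam 3: φ=90°, α=75°
  cosα=0.2588 sinα=0.9659 | (5,6) | tMaxX 1.1977 tMaxY 0.5383 | tΔX 3.8637 tΔY 1.0353
    t=0.5383 [y] (5,7)
    t=1.1977 [x] (6,7)
    t=1.5736 [y] (6,8)
    t=2.6089 [y] (6,9) — stop
  → r_3 = 2.6089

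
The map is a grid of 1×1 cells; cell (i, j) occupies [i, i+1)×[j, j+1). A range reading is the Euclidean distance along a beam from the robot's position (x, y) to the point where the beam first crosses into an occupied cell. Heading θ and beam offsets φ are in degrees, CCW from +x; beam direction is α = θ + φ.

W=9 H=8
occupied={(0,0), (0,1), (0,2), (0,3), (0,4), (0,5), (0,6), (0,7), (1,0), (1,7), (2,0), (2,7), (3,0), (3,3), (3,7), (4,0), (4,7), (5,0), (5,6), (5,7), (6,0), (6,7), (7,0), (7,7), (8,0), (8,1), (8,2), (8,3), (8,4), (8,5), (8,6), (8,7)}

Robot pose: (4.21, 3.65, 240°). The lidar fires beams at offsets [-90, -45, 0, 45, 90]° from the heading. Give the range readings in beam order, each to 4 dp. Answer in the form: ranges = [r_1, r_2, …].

ranges = [0.2425, 0.2174, 0.4200, 2.7435, 4.3763]

beam 1: φ=-90°, α=150°
  dir = (cos 150°, sin 150°) = (-0.8660, 0.5000); from cell (4,3)
  next x-line at t=0.2425, next y-line at t=0.7000; Δt_x=1.1547, Δt_y=2.0000
    x: enter (3,3) at t=0.2425 ← occupied
  → r_1 = 0.2425
beam 2: φ=-45°, α=195°
  dir = (cos 195°, sin 195°) = (-0.9659, -0.2588); from cell (4,3)
  next x-line at t=0.2174, next y-line at t=2.5114; Δt_x=1.0353, Δt_y=3.8637
    x: enter (3,3) at t=0.2174 ← occupied
  → r_2 = 0.2174
beam 3: φ=0°, α=240°
  dir = (cos 240°, sin 240°) = (-0.5000, -0.8660); from cell (4,3)
  next x-line at t=0.4200, next y-line at t=0.7506; Δt_x=2.0000, Δt_y=1.1547
    x: enter (3,3) at t=0.4200 ← occupied
  → r_3 = 0.4200
beam 4: φ=45°, α=285°
  dir = (cos 285°, sin 285°) = (0.2588, -0.9659); from cell (4,3)
  next x-line at t=3.0523, next y-line at t=0.6729; Δt_x=3.8637, Δt_y=1.0353
    y: enter (4,2) at t=0.6729
    y: enter (4,1) at t=1.7082
    y: enter (4,0) at t=2.7435 ← occupied
  → r_4 = 2.7435
beam 5: φ=90°, α=330°
  dir = (cos 330°, sin 330°) = (0.8660, -0.5000); from cell (4,3)
  next x-line at t=0.9122, next y-line at t=1.3000; Δt_x=1.1547, Δt_y=2.0000
    x: enter (5,3) at t=0.9122
    y: enter (5,2) at t=1.3000
    x: enter (6,2) at t=2.0669
    x: enter (7,2) at t=3.2216
    y: enter (7,1) at t=3.3000
    x: enter (8,1) at t=4.3763 ← occupied
  → r_5 = 4.3763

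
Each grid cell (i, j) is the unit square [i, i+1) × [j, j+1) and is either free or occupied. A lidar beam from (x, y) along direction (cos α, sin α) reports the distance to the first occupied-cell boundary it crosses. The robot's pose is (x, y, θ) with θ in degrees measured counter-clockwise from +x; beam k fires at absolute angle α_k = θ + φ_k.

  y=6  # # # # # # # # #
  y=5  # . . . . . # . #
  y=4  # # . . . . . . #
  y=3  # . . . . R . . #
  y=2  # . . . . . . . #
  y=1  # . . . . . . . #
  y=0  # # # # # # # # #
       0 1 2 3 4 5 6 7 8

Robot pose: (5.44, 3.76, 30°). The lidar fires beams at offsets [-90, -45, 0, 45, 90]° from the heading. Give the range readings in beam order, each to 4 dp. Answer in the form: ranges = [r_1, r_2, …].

beam 1: φ=-90°, α=300°
  direction (0.5000, -0.8660); cell (5,3); t to first gridline: x 1.1200, y 0.8776 (then +2.0000 / +1.1547)
    (5,2) via y @ 0.8776
    (6,2) via x @ 1.1200
    (6,1) via y @ 2.0323
    (7,1) via x @ 3.1200
    (7,0) via y @ 3.1870  # hit
  → r_1 = 3.1870
beam 2: φ=-45°, α=345°
  direction (0.9659, -0.2588); cell (5,3); t to first gridline: x 0.5798, y 2.9364 (then +1.0353 / +3.8637)
    (6,3) via x @ 0.5798
    (7,3) via x @ 1.6150
    (8,3) via x @ 2.6503  # hit
  → r_2 = 2.6503
beam 3: φ=0°, α=30°
  direction (0.8660, 0.5000); cell (5,3); t to first gridline: x 0.6466, y 0.4800 (then +1.1547 / +2.0000)
    (5,4) via y @ 0.4800
    (6,4) via x @ 0.6466
    (7,4) via x @ 1.8013
    (7,5) via y @ 2.4800
    (8,5) via x @ 2.9560  # hit
  → r_3 = 2.9560
beam 4: φ=45°, α=75°
  direction (0.2588, 0.9659); cell (5,3); t to first gridline: x 2.1637, y 0.2485 (then +3.8637 / +1.0353)
    (5,4) via y @ 0.2485
    (5,5) via y @ 1.2837
    (6,5) via x @ 2.1637  # hit
  → r_4 = 2.1637
beam 5: φ=90°, α=120°
  direction (-0.5000, 0.8660); cell (5,3); t to first gridline: x 0.8800, y 0.2771 (then +2.0000 / +1.1547)
    (5,4) via y @ 0.2771
    (4,4) via x @ 0.8800
    (4,5) via y @ 1.4318
    (4,6) via y @ 2.5865  # hit
  → r_5 = 2.5865

ranges = [3.1870, 2.6503, 2.9560, 2.1637, 2.5865]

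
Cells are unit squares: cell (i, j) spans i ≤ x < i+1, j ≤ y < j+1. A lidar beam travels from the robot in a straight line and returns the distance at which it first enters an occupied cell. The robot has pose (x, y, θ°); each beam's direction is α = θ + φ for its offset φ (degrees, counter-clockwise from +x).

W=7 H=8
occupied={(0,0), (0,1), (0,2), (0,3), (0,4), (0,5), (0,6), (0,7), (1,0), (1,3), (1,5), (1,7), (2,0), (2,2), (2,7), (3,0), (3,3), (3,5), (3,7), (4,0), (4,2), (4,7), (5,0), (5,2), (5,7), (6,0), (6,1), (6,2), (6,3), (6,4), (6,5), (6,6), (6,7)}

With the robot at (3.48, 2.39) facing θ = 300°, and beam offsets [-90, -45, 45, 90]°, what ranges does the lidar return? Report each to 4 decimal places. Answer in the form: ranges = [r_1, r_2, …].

beam 1: φ=-90°, α=210°
  dir = (cos 210°, sin 210°) = (-0.8660, -0.5000); from cell (3,2)
  next x-line at t=0.5543, next y-line at t=0.7800; Δt_x=1.1547, Δt_y=2.0000
    x: enter (2,2) at t=0.5543 ← occupied
  → r_1 = 0.5543
beam 2: φ=-45°, α=255°
  dir = (cos 255°, sin 255°) = (-0.2588, -0.9659); from cell (3,2)
  next x-line at t=1.8546, next y-line at t=0.4038; Δt_x=3.8637, Δt_y=1.0353
    y: enter (3,1) at t=0.4038
    y: enter (3,0) at t=1.4390 ← occupied
  → r_2 = 1.4390
beam 3: φ=45°, α=345°
  dir = (cos 345°, sin 345°) = (0.9659, -0.2588); from cell (3,2)
  next x-line at t=0.5383, next y-line at t=1.5068; Δt_x=1.0353, Δt_y=3.8637
    x: enter (4,2) at t=0.5383 ← occupied
  → r_3 = 0.5383
beam 4: φ=90°, α=30°
  dir = (cos 30°, sin 30°) = (0.8660, 0.5000); from cell (3,2)
  next x-line at t=0.6004, next y-line at t=1.2200; Δt_x=1.1547, Δt_y=2.0000
    x: enter (4,2) at t=0.6004 ← occupied
  → r_4 = 0.6004

ranges = [0.5543, 1.4390, 0.5383, 0.6004]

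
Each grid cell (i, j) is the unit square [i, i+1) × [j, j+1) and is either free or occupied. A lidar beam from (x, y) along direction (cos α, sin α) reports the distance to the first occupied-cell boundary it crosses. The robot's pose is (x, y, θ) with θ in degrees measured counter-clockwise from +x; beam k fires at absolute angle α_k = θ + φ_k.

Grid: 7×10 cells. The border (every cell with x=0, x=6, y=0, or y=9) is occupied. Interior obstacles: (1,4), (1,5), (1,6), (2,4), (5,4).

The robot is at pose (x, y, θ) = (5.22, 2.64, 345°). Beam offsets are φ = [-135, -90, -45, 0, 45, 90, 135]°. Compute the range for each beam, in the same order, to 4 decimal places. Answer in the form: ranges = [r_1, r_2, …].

beam 1: φ=-135°, α=210°
  dir = (cos 210°, sin 210°) = (-0.8660, -0.5000); from cell (5,2)
  next x-line at t=0.2540, next y-line at t=1.2800; Δt_x=1.1547, Δt_y=2.0000
    x: enter (4,2) at t=0.2540
    y: enter (4,1) at t=1.2800
    x: enter (3,1) at t=1.4087
    x: enter (2,1) at t=2.5634
    y: enter (2,0) at t=3.2800 ← occupied
  → r_1 = 3.2800
beam 2: φ=-90°, α=255°
  dir = (cos 255°, sin 255°) = (-0.2588, -0.9659); from cell (5,2)
  next x-line at t=0.8500, next y-line at t=0.6626; Δt_x=3.8637, Δt_y=1.0353
    y: enter (5,1) at t=0.6626
    x: enter (4,1) at t=0.8500
    y: enter (4,0) at t=1.6979 ← occupied
  → r_2 = 1.6979
beam 3: φ=-45°, α=300°
  dir = (cos 300°, sin 300°) = (0.5000, -0.8660); from cell (5,2)
  next x-line at t=1.5600, next y-line at t=0.7390; Δt_x=2.0000, Δt_y=1.1547
    y: enter (5,1) at t=0.7390
    x: enter (6,1) at t=1.5600 ← occupied
  → r_3 = 1.5600
beam 4: φ=0°, α=345°
  dir = (cos 345°, sin 345°) = (0.9659, -0.2588); from cell (5,2)
  next x-line at t=0.8075, next y-line at t=2.4728; Δt_x=1.0353, Δt_y=3.8637
    x: enter (6,2) at t=0.8075 ← occupied
  → r_4 = 0.8075
beam 5: φ=45°, α=30°
  dir = (cos 30°, sin 30°) = (0.8660, 0.5000); from cell (5,2)
  next x-line at t=0.9007, next y-line at t=0.7200; Δt_x=1.1547, Δt_y=2.0000
    y: enter (5,3) at t=0.7200
    x: enter (6,3) at t=0.9007 ← occupied
  → r_5 = 0.9007
beam 6: φ=90°, α=75°
  dir = (cos 75°, sin 75°) = (0.2588, 0.9659); from cell (5,2)
  next x-line at t=3.0137, next y-line at t=0.3727; Δt_x=3.8637, Δt_y=1.0353
    y: enter (5,3) at t=0.3727
    y: enter (5,4) at t=1.4080 ← occupied
  → r_6 = 1.4080
beam 7: φ=135°, α=120°
  dir = (cos 120°, sin 120°) = (-0.5000, 0.8660); from cell (5,2)
  next x-line at t=0.4400, next y-line at t=0.4157; Δt_x=2.0000, Δt_y=1.1547
    y: enter (5,3) at t=0.4157
    x: enter (4,3) at t=0.4400
    y: enter (4,4) at t=1.5704
    x: enter (3,4) at t=2.4400
    y: enter (3,5) at t=2.7251
    y: enter (3,6) at t=3.8798
    x: enter (2,6) at t=4.4400
    y: enter (2,7) at t=5.0345
    y: enter (2,8) at t=6.1892
    x: enter (1,8) at t=6.4400
    y: enter (1,9) at t=7.3439 ← occupied
  → r_7 = 7.3439

ranges = [3.2800, 1.6979, 1.5600, 0.8075, 0.9007, 1.4080, 7.3439]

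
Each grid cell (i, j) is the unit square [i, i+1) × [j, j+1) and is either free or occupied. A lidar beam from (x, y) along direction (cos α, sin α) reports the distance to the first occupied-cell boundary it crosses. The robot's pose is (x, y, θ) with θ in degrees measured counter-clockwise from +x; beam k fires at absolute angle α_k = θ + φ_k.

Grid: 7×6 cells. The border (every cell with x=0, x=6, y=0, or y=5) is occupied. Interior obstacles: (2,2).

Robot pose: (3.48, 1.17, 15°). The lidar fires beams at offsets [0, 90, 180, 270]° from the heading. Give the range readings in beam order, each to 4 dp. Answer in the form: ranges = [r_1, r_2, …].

ranges = [2.6089, 1.8546, 0.6568, 0.1760]

beam 1: φ=0°, α=15°
  dir = (cos 15°, sin 15°) = (0.9659, 0.2588); from cell (3,1)
  next x-line at t=0.5383, next y-line at t=3.2069; Δt_x=1.0353, Δt_y=3.8637
    x: enter (4,1) at t=0.5383
    x: enter (5,1) at t=1.5736
    x: enter (6,1) at t=2.6089 ← occupied
  → r_1 = 2.6089
beam 2: φ=90°, α=105°
  dir = (cos 105°, sin 105°) = (-0.2588, 0.9659); from cell (3,1)
  next x-line at t=1.8546, next y-line at t=0.8593; Δt_x=3.8637, Δt_y=1.0353
    y: enter (3,2) at t=0.8593
    x: enter (2,2) at t=1.8546 ← occupied
  → r_2 = 1.8546
beam 3: φ=180°, α=195°
  dir = (cos 195°, sin 195°) = (-0.9659, -0.2588); from cell (3,1)
  next x-line at t=0.4969, next y-line at t=0.6568; Δt_x=1.0353, Δt_y=3.8637
    x: enter (2,1) at t=0.4969
    y: enter (2,0) at t=0.6568 ← occupied
  → r_3 = 0.6568
beam 4: φ=270°, α=285°
  dir = (cos 285°, sin 285°) = (0.2588, -0.9659); from cell (3,1)
  next x-line at t=2.0091, next y-line at t=0.1760; Δt_x=3.8637, Δt_y=1.0353
    y: enter (3,0) at t=0.1760 ← occupied
  → r_4 = 0.1760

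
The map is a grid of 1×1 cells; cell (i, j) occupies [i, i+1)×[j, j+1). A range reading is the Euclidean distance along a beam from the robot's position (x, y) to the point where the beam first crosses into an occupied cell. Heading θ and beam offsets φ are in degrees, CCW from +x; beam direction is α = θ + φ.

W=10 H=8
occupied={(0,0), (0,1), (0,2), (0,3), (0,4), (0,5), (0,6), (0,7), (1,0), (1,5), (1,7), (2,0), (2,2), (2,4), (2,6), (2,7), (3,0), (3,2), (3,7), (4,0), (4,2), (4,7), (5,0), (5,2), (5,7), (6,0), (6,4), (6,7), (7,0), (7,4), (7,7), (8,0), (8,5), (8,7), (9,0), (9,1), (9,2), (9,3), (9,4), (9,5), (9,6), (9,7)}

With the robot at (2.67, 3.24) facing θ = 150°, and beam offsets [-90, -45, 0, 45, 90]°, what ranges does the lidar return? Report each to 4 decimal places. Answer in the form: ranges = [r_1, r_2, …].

ranges = [4.3417, 0.7868, 1.9283, 1.7289, 0.2771]

beam 1: φ=-90°, α=60°
  dir = (cos 60°, sin 60°) = (0.5000, 0.8660); from cell (2,3)
  next x-line at t=0.6600, next y-line at t=0.8776; Δt_x=2.0000, Δt_y=1.1547
    x: enter (3,3) at t=0.6600
    y: enter (3,4) at t=0.8776
    y: enter (3,5) at t=2.0323
    x: enter (4,5) at t=2.6600
    y: enter (4,6) at t=3.1870
    y: enter (4,7) at t=4.3417 ← occupied
  → r_1 = 4.3417
beam 2: φ=-45°, α=105°
  dir = (cos 105°, sin 105°) = (-0.2588, 0.9659); from cell (2,3)
  next x-line at t=2.5887, next y-line at t=0.7868; Δt_x=3.8637, Δt_y=1.0353
    y: enter (2,4) at t=0.7868 ← occupied
  → r_2 = 0.7868
beam 3: φ=0°, α=150°
  dir = (cos 150°, sin 150°) = (-0.8660, 0.5000); from cell (2,3)
  next x-line at t=0.7736, next y-line at t=1.5200; Δt_x=1.1547, Δt_y=2.0000
    x: enter (1,3) at t=0.7736
    y: enter (1,4) at t=1.5200
    x: enter (0,4) at t=1.9283 ← occupied
  → r_3 = 1.9283
beam 4: φ=45°, α=195°
  dir = (cos 195°, sin 195°) = (-0.9659, -0.2588); from cell (2,3)
  next x-line at t=0.6936, next y-line at t=0.9273; Δt_x=1.0353, Δt_y=3.8637
    x: enter (1,3) at t=0.6936
    y: enter (1,2) at t=0.9273
    x: enter (0,2) at t=1.7289 ← occupied
  → r_4 = 1.7289
beam 5: φ=90°, α=240°
  dir = (cos 240°, sin 240°) = (-0.5000, -0.8660); from cell (2,3)
  next x-line at t=1.3400, next y-line at t=0.2771; Δt_x=2.0000, Δt_y=1.1547
    y: enter (2,2) at t=0.2771 ← occupied
  → r_5 = 0.2771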